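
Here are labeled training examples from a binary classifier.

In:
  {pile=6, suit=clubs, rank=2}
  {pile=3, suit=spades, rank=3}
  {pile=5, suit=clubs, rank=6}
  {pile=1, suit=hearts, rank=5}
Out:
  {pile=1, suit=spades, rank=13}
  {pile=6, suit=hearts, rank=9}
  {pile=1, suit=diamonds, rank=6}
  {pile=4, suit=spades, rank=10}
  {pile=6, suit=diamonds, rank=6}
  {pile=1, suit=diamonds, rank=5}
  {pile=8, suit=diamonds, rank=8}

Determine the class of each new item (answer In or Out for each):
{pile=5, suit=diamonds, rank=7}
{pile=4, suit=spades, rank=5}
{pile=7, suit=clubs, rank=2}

Out, In, In

'In' ⟺ suit is not diamonds AND rank ≤ 6.
{pile=5, suit=diamonds, rank=7}: Out (suit is diamonds, rank = 7). {pile=4, suit=spades, rank=5}: In (suit is spades, rank = 5). {pile=7, suit=clubs, rank=2}: In (suit is clubs, rank = 2).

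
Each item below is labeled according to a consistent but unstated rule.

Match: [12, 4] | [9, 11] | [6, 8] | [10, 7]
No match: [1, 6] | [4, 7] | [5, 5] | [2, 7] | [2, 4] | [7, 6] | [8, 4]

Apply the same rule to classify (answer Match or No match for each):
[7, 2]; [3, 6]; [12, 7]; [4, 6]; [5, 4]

No match, No match, Match, No match, No match

The pattern is that an item is 'Match' exactly when: sum ≥ 14.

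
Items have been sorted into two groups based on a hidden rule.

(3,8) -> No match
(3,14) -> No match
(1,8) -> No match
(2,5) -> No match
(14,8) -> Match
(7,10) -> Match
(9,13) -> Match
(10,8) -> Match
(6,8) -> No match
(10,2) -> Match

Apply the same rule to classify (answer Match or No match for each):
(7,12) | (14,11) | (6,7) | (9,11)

A rule that fits every label: first ≥ 7 — true of each 'Match' example, false of each 'No match' one.
(7,12) — first 7, hence Match.
(14,11) — first 14, hence Match.
(6,7) — first 6, hence No match.
(9,11) — first 9, hence Match.

Match, Match, No match, Match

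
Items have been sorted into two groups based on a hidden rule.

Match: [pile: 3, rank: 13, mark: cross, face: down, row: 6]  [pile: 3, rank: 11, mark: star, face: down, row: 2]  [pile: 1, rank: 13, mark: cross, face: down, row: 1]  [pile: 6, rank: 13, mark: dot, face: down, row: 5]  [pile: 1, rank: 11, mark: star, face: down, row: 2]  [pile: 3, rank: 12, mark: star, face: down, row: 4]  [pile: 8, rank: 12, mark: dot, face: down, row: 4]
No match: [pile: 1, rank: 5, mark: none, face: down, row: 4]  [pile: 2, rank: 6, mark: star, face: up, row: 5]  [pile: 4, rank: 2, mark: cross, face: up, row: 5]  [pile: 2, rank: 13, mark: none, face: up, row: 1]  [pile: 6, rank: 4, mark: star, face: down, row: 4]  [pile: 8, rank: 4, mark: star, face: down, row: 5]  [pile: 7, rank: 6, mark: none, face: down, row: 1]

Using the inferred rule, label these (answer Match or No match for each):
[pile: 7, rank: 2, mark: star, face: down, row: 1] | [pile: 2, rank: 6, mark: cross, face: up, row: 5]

No match, No match

Rule: face is down AND rank ≥ 11. This holds for each 'Match' example and fails for each 'No match' one.
No match: [pile: 7, rank: 2, mark: star, face: down, row: 1], since face is down, rank = 2.
No match: [pile: 2, rank: 6, mark: cross, face: up, row: 5], since face is up, rank = 6.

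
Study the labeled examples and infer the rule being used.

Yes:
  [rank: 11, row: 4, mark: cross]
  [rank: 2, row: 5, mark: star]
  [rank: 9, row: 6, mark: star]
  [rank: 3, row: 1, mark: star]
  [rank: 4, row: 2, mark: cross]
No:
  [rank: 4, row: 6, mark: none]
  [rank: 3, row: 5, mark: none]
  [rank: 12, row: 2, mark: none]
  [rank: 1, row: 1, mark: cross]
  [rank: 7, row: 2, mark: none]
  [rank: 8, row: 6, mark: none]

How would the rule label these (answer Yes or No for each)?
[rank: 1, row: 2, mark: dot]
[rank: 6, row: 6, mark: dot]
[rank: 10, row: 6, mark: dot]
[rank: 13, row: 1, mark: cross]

A rule that fits every label: mark is not none AND rank ≥ 2 — true of each 'Yes' example, false of each 'No' one.
[rank: 1, row: 2, mark: dot] — mark is dot, rank = 1, hence No. [rank: 6, row: 6, mark: dot] — mark is dot, rank = 6, hence Yes. [rank: 10, row: 6, mark: dot] — mark is dot, rank = 10, hence Yes. [rank: 13, row: 1, mark: cross] — mark is cross, rank = 13, hence Yes.

No, Yes, Yes, Yes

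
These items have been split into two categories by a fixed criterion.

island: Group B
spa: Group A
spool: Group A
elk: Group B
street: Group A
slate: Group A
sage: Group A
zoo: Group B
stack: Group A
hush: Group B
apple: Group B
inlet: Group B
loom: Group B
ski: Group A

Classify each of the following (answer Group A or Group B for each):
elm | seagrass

Group B, Group A

The pattern is that an item is 'Group A' exactly when: starts with 's'.
elm — starts with 'e', hence Group B. seagrass — starts with 's', hence Group A.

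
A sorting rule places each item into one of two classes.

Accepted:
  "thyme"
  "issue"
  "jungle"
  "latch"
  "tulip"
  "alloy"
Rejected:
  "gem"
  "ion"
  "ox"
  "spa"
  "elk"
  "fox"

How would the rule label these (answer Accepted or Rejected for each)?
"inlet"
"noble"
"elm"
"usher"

Accepted, Accepted, Rejected, Accepted

'Accepted' ⟺ length ≥ 5.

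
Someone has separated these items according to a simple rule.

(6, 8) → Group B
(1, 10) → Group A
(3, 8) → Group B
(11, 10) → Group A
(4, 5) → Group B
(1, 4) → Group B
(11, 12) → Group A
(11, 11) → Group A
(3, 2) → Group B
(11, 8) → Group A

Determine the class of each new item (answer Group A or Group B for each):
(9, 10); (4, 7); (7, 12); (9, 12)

The classifier is using: max ≥ 10.
(9, 10) → max 10 → Group A.
(4, 7) → max 7 → Group B.
(7, 12) → max 12 → Group A.
(9, 12) → max 12 → Group A.

Group A, Group B, Group A, Group A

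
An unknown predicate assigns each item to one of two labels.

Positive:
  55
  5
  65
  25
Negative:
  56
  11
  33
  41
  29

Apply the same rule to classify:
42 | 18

The pattern is that an item is 'Positive' exactly when: multiple of 5.
Negative: 42, since 42 = 5·8 + 2.
Negative: 18, since 18 = 5·3 + 3.

Negative, Negative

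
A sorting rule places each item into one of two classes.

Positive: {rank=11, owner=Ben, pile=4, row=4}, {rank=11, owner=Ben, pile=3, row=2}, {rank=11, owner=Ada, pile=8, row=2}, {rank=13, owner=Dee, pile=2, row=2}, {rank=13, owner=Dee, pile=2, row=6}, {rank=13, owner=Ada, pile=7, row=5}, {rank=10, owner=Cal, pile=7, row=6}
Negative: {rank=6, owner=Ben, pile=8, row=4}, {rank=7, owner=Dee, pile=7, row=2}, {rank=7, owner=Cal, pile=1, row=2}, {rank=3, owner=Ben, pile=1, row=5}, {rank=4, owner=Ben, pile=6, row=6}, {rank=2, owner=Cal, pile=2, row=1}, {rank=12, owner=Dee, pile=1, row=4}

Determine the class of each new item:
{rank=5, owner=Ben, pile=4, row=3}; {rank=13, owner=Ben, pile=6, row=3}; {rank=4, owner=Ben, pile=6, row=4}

The pattern is that an item is 'Positive' exactly when: rank ≥ 10 AND pile ≥ 2.

Negative, Positive, Negative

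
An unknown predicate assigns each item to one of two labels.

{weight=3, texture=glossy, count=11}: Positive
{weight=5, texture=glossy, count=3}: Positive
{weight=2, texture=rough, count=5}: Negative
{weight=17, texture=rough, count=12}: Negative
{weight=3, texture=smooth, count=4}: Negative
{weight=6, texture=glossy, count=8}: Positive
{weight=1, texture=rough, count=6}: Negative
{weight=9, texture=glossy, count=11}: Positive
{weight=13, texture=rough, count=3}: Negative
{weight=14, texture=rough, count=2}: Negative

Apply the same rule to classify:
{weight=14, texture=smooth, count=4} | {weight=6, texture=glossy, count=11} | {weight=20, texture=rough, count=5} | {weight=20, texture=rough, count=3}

All 'Positive' examples share one property — texture is glossy — and every 'Negative' example lacks it.
{weight=14, texture=smooth, count=4}: texture is smooth — does not satisfy this, so Negative.
{weight=6, texture=glossy, count=11}: texture is glossy — qualifies, so Positive.
{weight=20, texture=rough, count=5}: texture is rough — does not satisfy this, so Negative.
{weight=20, texture=rough, count=3}: texture is rough — does not satisfy this, so Negative.

Negative, Positive, Negative, Negative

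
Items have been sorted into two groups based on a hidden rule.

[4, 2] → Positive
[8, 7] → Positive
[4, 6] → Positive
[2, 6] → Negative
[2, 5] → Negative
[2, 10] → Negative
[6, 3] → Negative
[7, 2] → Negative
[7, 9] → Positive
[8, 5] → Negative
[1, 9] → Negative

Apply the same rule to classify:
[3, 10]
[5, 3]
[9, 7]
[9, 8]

The simplest hypothesis consistent with all the labels is: |first − second| ≤ 2.
Negative: [3, 10], since |3−10| = 7. Positive: [5, 3], since |5−3| = 2. Positive: [9, 7], since |9−7| = 2. Positive: [9, 8], since |9−8| = 1.

Negative, Positive, Positive, Positive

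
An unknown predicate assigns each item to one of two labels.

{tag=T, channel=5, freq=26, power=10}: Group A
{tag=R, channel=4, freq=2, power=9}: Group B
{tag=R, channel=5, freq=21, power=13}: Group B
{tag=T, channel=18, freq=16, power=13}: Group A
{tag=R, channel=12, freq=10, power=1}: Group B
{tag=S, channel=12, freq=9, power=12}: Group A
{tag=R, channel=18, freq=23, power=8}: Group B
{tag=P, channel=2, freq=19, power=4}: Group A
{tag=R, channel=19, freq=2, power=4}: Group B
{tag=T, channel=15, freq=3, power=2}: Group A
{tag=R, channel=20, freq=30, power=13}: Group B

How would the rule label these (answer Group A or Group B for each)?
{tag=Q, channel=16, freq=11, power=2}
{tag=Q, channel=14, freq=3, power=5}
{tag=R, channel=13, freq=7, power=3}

Group A, Group A, Group B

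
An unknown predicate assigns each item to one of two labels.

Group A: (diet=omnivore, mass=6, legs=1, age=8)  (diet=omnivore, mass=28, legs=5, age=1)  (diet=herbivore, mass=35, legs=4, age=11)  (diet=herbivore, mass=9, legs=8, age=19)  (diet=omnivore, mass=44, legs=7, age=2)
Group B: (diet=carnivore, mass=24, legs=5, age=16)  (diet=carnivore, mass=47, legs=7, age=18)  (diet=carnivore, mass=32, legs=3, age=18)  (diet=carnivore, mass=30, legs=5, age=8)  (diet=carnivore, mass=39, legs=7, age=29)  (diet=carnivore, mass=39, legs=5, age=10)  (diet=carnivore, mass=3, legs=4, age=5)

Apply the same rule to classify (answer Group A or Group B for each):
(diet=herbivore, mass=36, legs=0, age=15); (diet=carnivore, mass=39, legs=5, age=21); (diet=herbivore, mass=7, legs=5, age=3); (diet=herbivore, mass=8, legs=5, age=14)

Group A, Group B, Group A, Group A

The rule appears to be: diet is not carnivore.
Group A: (diet=herbivore, mass=36, legs=0, age=15), since diet is herbivore.
Group B: (diet=carnivore, mass=39, legs=5, age=21), since diet is carnivore.
Group A: (diet=herbivore, mass=7, legs=5, age=3), since diet is herbivore.
Group A: (diet=herbivore, mass=8, legs=5, age=14), since diet is herbivore.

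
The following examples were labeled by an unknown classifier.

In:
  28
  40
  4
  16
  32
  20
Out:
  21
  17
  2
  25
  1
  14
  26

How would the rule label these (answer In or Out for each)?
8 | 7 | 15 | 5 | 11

In, Out, Out, Out, Out

The common property of the 'In' items is: multiple of 4. No 'Out' item has it.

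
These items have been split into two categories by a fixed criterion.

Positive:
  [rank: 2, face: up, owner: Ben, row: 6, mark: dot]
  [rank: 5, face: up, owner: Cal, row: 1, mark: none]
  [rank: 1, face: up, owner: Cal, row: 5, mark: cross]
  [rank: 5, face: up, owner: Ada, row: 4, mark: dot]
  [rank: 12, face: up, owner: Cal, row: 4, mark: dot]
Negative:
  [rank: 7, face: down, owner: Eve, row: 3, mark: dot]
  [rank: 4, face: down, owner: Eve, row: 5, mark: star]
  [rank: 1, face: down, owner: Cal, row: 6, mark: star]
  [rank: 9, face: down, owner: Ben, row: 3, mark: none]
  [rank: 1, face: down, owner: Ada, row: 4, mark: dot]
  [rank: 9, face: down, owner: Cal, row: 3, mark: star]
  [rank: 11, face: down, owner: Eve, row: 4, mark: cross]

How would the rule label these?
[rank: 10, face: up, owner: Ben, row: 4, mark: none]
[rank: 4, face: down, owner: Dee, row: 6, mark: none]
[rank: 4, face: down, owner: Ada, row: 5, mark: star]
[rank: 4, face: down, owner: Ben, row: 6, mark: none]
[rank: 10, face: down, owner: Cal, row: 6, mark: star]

One predicate separates the groups cleanly: face is up.
[rank: 10, face: up, owner: Ben, row: 4, mark: none]: face is up — passes, so Positive. [rank: 4, face: down, owner: Dee, row: 6, mark: none]: face is down — does not fit, so Negative. [rank: 4, face: down, owner: Ada, row: 5, mark: star]: face is down — does not fit, so Negative. [rank: 4, face: down, owner: Ben, row: 6, mark: none]: face is down — does not fit, so Negative. [rank: 10, face: down, owner: Cal, row: 6, mark: star]: face is down — does not fit, so Negative.

Positive, Negative, Negative, Negative, Negative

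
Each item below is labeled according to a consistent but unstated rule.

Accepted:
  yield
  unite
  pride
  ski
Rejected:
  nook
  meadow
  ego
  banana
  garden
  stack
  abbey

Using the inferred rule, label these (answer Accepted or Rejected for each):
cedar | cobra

One predicate separates the groups cleanly: contains 'i'.
cedar → no 'i' → Rejected.
cobra → no 'i' → Rejected.

Rejected, Rejected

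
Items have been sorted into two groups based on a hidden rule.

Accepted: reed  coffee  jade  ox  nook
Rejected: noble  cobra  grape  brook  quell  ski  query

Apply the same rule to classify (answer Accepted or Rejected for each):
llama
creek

Rejected, Rejected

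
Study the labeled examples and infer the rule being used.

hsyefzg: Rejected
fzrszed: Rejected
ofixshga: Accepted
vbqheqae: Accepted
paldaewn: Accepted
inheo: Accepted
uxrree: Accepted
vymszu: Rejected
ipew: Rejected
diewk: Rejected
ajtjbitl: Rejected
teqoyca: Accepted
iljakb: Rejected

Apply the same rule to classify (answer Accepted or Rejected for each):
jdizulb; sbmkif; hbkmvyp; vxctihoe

The rule appears to be: has ≥ 3 vowels.

Rejected, Rejected, Rejected, Accepted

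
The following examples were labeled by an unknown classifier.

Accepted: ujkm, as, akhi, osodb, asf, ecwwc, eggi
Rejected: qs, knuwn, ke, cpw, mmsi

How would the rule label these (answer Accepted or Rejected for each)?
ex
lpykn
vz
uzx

Rule: starts with a vowel. This holds for each 'Accepted' example and fails for each 'Rejected' one.
ex → starts with 'e' → Accepted.
lpykn → starts with 'l' → Rejected.
vz → starts with 'v' → Rejected.
uzx → starts with 'u' → Accepted.

Accepted, Rejected, Rejected, Accepted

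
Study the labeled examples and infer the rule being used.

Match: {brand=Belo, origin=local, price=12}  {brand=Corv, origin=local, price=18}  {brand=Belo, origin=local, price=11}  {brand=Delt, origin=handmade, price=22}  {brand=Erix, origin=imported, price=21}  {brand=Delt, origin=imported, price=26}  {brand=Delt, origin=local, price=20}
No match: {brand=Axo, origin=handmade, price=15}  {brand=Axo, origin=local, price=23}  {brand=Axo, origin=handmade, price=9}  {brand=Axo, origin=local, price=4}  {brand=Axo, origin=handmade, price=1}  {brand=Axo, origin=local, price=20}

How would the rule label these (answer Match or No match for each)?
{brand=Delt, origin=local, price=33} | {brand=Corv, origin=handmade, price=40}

'Match' ⟺ brand is not Axo.
{brand=Delt, origin=local, price=33} — brand is Delt, hence Match.
{brand=Corv, origin=handmade, price=40} — brand is Corv, hence Match.

Match, Match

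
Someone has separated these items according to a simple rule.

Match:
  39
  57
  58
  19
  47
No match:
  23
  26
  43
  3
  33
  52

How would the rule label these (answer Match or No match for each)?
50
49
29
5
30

No match, Match, Match, No match, No match

'Match' ⟺ digit sum ≥ 9.
50: No match (digit sum 5+0 = 5). 49: Match (digit sum 4+9 = 13). 29: Match (digit sum 2+9 = 11). 5: No match (digit sum 5). 30: No match (digit sum 3+0 = 3).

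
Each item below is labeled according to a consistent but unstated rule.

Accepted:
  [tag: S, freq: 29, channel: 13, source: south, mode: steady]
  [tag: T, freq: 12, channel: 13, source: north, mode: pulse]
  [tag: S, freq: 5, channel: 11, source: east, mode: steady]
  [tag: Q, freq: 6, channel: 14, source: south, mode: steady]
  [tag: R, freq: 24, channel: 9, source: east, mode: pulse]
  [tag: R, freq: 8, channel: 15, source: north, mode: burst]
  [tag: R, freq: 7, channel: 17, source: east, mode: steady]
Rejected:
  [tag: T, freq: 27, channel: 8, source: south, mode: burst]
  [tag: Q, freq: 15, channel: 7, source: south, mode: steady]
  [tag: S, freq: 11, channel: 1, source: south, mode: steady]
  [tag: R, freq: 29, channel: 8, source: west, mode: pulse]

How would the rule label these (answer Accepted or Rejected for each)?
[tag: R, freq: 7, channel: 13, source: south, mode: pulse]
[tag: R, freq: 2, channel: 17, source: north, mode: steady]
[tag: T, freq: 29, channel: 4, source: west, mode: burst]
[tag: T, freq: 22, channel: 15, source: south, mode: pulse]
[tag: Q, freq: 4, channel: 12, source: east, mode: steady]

The simplest hypothesis consistent with all the labels is: channel ≥ 9.
[tag: R, freq: 7, channel: 13, source: south, mode: pulse] → channel = 13 → Accepted. [tag: R, freq: 2, channel: 17, source: north, mode: steady] → channel = 17 → Accepted. [tag: T, freq: 29, channel: 4, source: west, mode: burst] → channel = 4 → Rejected. [tag: T, freq: 22, channel: 15, source: south, mode: pulse] → channel = 15 → Accepted. [tag: Q, freq: 4, channel: 12, source: east, mode: steady] → channel = 12 → Accepted.

Accepted, Accepted, Rejected, Accepted, Accepted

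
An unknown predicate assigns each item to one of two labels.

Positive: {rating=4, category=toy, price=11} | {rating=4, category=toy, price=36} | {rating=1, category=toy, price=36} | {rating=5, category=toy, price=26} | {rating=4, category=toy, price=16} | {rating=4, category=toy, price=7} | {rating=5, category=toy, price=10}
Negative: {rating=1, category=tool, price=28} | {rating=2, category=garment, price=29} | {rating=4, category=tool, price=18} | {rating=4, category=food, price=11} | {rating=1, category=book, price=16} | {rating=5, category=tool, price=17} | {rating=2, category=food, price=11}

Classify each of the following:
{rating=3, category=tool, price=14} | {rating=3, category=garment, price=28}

Negative, Negative

The simplest hypothesis consistent with all the labels is: category is toy.
{rating=3, category=tool, price=14} → category is tool → Negative. {rating=3, category=garment, price=28} → category is garment → Negative.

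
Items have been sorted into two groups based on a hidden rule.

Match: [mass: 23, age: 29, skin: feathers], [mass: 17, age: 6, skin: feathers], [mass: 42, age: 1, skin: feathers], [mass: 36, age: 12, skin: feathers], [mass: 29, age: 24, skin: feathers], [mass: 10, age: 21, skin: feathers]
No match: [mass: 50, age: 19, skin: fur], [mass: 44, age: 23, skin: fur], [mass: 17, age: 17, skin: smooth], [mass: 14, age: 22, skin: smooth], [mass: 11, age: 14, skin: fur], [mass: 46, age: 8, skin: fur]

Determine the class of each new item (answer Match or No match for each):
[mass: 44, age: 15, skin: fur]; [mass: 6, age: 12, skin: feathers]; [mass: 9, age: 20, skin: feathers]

The common property of the 'Match' items is: skin is feathers. No 'No match' item has it.
No match: [mass: 44, age: 15, skin: fur], since skin is fur.
Match: [mass: 6, age: 12, skin: feathers], since skin is feathers.
Match: [mass: 9, age: 20, skin: feathers], since skin is feathers.

No match, Match, Match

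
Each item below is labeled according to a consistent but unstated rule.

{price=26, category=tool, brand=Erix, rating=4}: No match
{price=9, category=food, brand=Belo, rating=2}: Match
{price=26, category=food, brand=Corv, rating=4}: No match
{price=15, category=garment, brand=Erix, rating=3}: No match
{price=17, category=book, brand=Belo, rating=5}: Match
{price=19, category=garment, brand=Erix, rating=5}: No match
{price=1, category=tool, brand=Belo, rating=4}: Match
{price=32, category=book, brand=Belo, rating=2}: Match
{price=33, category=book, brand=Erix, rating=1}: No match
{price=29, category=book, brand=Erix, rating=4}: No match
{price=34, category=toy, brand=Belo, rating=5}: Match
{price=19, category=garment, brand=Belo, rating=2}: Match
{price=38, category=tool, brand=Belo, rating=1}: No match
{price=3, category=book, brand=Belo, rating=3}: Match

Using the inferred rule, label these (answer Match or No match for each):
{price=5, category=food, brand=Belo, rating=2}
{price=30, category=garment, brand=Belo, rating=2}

Match, Match

One predicate separates the groups cleanly: brand is Belo AND price ≤ 34.
{price=5, category=food, brand=Belo, rating=2}: brand is Belo, price = 5 — has this property, so Match.
{price=30, category=garment, brand=Belo, rating=2}: brand is Belo, price = 30 — has this property, so Match.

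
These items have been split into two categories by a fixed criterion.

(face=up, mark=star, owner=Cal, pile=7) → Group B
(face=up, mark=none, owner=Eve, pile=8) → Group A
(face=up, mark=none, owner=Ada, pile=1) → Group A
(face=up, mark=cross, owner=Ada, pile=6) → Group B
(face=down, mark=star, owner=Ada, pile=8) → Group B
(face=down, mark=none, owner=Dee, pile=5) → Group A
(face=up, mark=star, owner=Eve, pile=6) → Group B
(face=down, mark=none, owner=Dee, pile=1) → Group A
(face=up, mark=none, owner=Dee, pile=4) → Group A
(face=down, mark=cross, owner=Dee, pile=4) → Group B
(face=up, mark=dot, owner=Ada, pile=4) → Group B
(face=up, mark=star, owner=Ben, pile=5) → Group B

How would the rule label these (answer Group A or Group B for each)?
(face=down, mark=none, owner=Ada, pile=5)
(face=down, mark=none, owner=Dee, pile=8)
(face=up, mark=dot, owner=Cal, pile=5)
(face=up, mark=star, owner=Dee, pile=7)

Every 'Group A' example satisfies: mark is none. None of the 'Group B' examples do.

Group A, Group A, Group B, Group B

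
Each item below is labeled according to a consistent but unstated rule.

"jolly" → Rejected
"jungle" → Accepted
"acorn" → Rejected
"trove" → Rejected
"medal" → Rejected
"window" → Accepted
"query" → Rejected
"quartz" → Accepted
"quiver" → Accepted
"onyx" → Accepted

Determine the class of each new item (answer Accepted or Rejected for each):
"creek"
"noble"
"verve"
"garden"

Comparing the two groups points to one rule — even length.
"creek" → length 5 → Rejected.
"noble" → length 5 → Rejected.
"verve" → length 5 → Rejected.
"garden" → length 6 → Accepted.

Rejected, Rejected, Rejected, Accepted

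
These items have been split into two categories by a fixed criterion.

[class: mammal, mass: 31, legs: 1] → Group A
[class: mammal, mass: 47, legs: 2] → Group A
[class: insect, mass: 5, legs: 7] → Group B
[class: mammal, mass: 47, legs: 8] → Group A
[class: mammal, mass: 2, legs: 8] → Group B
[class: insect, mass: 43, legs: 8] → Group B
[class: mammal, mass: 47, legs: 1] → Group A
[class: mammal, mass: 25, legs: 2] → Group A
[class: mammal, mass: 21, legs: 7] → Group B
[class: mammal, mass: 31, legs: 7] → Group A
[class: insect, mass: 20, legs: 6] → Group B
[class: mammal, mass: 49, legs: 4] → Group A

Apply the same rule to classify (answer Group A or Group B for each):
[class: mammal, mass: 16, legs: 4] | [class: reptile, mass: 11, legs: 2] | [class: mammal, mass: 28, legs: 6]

The classifier is using: class is mammal AND mass ≥ 25.

Group B, Group B, Group A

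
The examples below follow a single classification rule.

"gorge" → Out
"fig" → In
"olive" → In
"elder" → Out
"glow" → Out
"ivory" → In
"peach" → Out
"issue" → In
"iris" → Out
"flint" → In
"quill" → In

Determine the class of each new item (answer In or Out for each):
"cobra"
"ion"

The common property of the 'In' items is: odd length AND contains 'i'. No 'Out' item has it.

Out, In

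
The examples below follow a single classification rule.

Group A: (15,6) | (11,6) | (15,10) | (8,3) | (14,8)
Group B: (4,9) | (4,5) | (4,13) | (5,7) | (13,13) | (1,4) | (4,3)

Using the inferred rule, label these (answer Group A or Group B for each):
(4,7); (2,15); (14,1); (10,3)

'Group A' ⟺ first > second AND sum ≥ 9.

Group B, Group B, Group A, Group A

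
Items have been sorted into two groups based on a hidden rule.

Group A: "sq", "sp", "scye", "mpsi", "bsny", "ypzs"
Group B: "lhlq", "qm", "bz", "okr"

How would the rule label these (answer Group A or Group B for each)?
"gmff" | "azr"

Group B, Group B

The rule appears to be: contains 's'.
"gmff": Group B (no 's').
"azr": Group B (no 's').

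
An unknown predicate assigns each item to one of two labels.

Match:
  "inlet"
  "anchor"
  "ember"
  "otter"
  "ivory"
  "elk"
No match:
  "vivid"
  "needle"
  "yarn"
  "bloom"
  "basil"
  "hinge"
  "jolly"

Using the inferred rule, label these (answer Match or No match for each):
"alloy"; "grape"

Match, No match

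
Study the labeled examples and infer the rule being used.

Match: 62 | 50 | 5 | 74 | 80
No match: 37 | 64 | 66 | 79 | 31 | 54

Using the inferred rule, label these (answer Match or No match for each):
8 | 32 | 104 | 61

All 'Match' examples share one property — ≡ 2 (mod 3) — and every 'No match' example lacks it.
Match: 8, since 8 mod 3 = 2.
Match: 32, since 32 mod 3 = 2.
Match: 104, since 104 mod 3 = 2.
No match: 61, since 61 mod 3 = 1.

Match, Match, Match, No match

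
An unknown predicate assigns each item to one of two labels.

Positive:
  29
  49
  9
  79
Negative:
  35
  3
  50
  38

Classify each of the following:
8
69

Negative, Positive

The rule appears to be: ends in digit 9.
8: Negative (last digit 8). 69: Positive (last digit 9).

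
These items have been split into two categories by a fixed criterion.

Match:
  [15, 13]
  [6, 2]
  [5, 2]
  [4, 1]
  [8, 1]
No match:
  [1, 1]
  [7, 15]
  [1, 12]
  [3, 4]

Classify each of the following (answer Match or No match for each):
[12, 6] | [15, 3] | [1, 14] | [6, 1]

Match, Match, No match, Match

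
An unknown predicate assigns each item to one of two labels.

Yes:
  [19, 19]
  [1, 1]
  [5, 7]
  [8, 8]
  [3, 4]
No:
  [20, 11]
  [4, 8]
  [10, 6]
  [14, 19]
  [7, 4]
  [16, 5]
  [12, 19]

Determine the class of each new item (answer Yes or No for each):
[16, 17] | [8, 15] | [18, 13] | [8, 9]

Yes, No, No, Yes

The pattern is that an item is 'Yes' exactly when: |first − second| ≤ 2.
[16, 17] → |16−17| = 1 → Yes.
[8, 15] → |8−15| = 7 → No.
[18, 13] → |18−13| = 5 → No.
[8, 9] → |8−9| = 1 → Yes.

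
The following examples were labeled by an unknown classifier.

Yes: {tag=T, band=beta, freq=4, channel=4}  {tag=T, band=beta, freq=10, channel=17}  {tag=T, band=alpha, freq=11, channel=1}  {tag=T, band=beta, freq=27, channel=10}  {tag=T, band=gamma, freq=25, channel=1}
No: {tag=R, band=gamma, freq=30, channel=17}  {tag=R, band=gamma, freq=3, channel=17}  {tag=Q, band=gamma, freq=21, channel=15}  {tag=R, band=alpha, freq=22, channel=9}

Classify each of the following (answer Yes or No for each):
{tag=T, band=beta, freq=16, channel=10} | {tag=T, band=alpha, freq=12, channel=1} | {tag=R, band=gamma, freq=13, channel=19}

Yes, Yes, No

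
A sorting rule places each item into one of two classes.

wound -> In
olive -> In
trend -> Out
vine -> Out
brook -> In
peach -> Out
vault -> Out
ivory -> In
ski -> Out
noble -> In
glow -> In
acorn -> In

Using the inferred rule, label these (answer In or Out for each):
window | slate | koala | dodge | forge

In, Out, In, In, In

One predicate separates the groups cleanly: contains 'o'.
window — has 'o', hence In. slate — no 'o', hence Out. koala — has 'o', hence In. dodge — has 'o', hence In. forge — has 'o', hence In.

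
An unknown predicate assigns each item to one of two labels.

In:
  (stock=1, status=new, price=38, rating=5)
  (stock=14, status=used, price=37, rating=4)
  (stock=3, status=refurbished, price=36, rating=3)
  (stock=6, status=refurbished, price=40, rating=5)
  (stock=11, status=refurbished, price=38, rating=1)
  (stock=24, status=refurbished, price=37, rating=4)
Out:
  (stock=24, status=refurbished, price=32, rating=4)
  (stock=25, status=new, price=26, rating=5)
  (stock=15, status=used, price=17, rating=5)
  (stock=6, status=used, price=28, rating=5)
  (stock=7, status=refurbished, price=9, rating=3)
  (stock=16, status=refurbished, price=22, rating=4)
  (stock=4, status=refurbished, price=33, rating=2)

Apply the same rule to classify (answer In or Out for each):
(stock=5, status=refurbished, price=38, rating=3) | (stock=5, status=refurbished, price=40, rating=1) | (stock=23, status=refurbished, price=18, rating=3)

One predicate separates the groups cleanly: price ≥ 36.
(stock=5, status=refurbished, price=38, rating=3): In (price = 38).
(stock=5, status=refurbished, price=40, rating=1): In (price = 40).
(stock=23, status=refurbished, price=18, rating=3): Out (price = 18).

In, In, Out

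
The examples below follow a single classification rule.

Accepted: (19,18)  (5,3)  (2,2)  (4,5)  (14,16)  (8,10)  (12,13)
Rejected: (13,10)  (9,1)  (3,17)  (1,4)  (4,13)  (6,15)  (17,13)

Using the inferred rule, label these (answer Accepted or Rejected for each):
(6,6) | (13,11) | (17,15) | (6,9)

Accepted, Accepted, Accepted, Rejected

The classifier is using: |first − second| ≤ 2.
(6,6) → |6−6| = 0 → Accepted. (13,11) → |13−11| = 2 → Accepted. (17,15) → |17−15| = 2 → Accepted. (6,9) → |6−9| = 3 → Rejected.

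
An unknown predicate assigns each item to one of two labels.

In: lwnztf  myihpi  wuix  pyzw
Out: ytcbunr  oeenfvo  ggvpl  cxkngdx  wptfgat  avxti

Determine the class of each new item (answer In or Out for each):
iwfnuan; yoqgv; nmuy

Out, Out, In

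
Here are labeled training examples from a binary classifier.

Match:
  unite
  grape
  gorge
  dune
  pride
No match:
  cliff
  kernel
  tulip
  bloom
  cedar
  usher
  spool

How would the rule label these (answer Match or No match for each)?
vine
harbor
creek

Match, No match, No match

The classifier is using: ends with 'e'.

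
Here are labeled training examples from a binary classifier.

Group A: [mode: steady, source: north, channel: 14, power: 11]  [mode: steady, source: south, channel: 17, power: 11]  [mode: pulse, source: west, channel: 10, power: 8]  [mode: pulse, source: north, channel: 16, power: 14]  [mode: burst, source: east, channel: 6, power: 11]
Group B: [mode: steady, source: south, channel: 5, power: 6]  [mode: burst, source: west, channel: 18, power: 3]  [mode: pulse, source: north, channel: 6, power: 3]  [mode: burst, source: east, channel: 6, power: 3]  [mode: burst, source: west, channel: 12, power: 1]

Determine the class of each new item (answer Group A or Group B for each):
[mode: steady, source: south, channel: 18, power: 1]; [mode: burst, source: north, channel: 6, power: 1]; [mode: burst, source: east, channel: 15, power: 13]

Group B, Group B, Group A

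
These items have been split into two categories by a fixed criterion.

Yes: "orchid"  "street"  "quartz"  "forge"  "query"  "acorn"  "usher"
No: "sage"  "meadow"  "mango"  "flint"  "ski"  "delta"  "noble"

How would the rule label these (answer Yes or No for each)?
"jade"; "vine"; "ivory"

The common property of the 'Yes' items is: contains 'r'. No 'No' item has it.

No, No, Yes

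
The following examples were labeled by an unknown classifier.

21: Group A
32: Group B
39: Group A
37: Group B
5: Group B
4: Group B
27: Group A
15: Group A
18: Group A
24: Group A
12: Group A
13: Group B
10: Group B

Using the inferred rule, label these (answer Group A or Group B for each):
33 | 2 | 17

Group A, Group B, Group B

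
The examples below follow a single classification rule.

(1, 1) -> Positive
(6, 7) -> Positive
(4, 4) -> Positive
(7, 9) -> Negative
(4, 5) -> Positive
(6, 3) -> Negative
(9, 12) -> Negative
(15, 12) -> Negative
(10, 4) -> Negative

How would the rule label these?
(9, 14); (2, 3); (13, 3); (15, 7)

The common property of the 'Positive' items is: |first − second| ≤ 1. No 'Negative' item has it.
Negative: (9, 14), since |9−14| = 5.
Positive: (2, 3), since |2−3| = 1.
Negative: (13, 3), since |13−3| = 10.
Negative: (15, 7), since |15−7| = 8.

Negative, Positive, Negative, Negative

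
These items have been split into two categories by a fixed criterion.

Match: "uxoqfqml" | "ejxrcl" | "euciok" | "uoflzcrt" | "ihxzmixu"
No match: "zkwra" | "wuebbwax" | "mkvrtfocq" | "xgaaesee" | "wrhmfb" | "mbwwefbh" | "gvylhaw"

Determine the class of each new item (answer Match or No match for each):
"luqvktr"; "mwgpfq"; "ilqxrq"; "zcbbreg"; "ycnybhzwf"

No match, No match, Match, No match, No match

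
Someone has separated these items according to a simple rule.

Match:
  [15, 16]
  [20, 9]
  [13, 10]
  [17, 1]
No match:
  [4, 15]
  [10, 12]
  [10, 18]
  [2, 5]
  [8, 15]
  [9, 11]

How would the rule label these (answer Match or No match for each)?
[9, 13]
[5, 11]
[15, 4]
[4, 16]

No match, No match, Match, No match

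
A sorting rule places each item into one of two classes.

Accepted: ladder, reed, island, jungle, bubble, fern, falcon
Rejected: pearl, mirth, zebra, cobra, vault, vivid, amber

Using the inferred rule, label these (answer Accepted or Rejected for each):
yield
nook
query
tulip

Rejected, Accepted, Rejected, Rejected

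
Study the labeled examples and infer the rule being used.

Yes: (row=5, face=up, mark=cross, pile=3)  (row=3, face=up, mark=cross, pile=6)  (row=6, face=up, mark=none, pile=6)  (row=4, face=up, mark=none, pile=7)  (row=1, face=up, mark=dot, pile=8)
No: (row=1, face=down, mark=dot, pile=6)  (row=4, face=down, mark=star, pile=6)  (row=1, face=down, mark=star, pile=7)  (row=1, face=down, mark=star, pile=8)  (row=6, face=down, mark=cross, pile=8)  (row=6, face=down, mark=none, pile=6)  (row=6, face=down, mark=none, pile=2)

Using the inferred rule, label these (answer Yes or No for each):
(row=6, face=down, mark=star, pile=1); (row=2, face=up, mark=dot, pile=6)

No, Yes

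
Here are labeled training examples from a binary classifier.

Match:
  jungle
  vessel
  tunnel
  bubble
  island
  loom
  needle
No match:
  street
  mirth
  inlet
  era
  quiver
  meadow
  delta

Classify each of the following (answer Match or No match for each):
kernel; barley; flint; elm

Match, Match, No match, No match

The simplest hypothesis consistent with all the labels is: even length AND contains 'l'.
kernel: Match (length 6, has 'l'). barley: Match (length 6, has 'l'). flint: No match (length 5, has 'l'). elm: No match (length 3, has 'l').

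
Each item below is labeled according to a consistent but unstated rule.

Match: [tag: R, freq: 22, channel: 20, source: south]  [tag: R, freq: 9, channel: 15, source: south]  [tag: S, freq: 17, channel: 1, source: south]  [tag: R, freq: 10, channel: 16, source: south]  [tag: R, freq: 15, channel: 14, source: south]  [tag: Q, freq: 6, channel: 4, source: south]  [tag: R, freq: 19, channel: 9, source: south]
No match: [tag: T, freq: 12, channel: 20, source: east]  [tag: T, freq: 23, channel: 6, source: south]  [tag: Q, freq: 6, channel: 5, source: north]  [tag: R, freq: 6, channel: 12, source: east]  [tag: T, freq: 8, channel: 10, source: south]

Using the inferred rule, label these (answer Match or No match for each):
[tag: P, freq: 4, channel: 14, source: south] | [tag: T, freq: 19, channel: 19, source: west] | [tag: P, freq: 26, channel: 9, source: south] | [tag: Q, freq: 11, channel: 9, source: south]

Match, No match, Match, Match

The simplest hypothesis consistent with all the labels is: tag is not T AND source is south.
Match: [tag: P, freq: 4, channel: 14, source: south], since tag is P, source is south.
No match: [tag: T, freq: 19, channel: 19, source: west], since tag is T, source is west.
Match: [tag: P, freq: 26, channel: 9, source: south], since tag is P, source is south.
Match: [tag: Q, freq: 11, channel: 9, source: south], since tag is Q, source is south.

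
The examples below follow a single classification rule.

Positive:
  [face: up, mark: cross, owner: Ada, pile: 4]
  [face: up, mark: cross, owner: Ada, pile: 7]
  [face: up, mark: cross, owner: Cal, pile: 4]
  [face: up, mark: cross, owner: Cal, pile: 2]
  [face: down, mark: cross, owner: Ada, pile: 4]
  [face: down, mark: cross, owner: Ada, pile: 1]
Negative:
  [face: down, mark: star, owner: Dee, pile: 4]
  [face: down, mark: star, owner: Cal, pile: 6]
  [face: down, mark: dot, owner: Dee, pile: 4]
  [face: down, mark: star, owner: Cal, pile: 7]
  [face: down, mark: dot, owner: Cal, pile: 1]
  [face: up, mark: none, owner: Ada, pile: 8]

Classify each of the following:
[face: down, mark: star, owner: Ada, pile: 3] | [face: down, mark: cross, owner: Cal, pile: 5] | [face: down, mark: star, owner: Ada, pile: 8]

The rule appears to be: mark is cross.
[face: down, mark: star, owner: Ada, pile: 3] — mark is star, hence Negative. [face: down, mark: cross, owner: Cal, pile: 5] — mark is cross, hence Positive. [face: down, mark: star, owner: Ada, pile: 8] — mark is star, hence Negative.

Negative, Positive, Negative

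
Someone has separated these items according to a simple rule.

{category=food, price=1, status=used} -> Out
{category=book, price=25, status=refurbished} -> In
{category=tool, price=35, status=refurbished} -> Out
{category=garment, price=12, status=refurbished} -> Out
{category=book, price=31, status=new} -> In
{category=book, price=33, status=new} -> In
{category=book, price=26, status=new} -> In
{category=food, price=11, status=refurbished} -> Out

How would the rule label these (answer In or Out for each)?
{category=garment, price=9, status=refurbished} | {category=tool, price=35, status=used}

The distinguishing property — category is book — holds for all the 'In' cases and none of the 'Out' cases.
{category=garment, price=9, status=refurbished} — category is garment, hence Out. {category=tool, price=35, status=used} — category is tool, hence Out.

Out, Out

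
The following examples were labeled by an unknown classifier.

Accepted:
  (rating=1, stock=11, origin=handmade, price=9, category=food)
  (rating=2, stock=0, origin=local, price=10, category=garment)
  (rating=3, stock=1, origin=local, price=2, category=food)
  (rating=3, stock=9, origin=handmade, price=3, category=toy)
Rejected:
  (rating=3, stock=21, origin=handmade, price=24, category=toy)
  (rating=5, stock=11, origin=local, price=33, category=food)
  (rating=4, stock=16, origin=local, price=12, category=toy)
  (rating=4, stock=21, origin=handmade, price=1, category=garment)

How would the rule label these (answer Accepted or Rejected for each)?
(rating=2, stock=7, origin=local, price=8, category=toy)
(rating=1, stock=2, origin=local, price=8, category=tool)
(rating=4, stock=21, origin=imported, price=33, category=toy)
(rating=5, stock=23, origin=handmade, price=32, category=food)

Accepted, Accepted, Rejected, Rejected

One predicate separates the groups cleanly: price ≥ 2 AND price ≤ 10.
Accepted: (rating=2, stock=7, origin=local, price=8, category=toy), since price = 8.
Accepted: (rating=1, stock=2, origin=local, price=8, category=tool), since price = 8.
Rejected: (rating=4, stock=21, origin=imported, price=33, category=toy), since price = 33.
Rejected: (rating=5, stock=23, origin=handmade, price=32, category=food), since price = 32.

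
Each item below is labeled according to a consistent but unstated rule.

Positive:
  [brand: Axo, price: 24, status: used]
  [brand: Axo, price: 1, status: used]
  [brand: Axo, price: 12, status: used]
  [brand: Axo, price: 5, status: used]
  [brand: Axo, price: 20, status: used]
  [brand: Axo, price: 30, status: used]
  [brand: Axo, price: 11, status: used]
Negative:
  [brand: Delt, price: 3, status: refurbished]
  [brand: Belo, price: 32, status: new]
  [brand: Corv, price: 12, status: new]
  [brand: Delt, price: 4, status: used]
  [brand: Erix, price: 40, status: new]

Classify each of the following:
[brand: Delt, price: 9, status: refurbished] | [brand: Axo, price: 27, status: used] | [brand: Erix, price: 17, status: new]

The pattern is that an item is 'Positive' exactly when: brand is Axo.

Negative, Positive, Negative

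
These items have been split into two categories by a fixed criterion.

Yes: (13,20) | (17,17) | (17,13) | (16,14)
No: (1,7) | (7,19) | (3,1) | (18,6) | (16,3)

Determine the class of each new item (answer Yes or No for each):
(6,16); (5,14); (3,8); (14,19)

The simplest hypothesis consistent with all the labels is: sum ≥ 30.
(6,16) — 6+16 = 22, hence No. (5,14) — 5+14 = 19, hence No. (3,8) — 3+8 = 11, hence No. (14,19) — 14+19 = 33, hence Yes.

No, No, No, Yes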